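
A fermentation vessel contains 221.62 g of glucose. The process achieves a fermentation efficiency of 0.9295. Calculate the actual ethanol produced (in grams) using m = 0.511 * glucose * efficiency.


Actual ethanol: m = 0.511 * 221.62 * 0.9295
m = 105.2638 g

105.2638 g


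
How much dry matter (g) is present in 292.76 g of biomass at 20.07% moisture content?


Wd = Ww * (1 - MC/100)
= 292.76 * (1 - 20.07/100)
= 234.0031 g

234.0031 g


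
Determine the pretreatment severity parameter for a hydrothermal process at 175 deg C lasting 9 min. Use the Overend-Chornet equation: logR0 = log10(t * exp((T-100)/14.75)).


logR0 = log10(t * exp((T - 100) / 14.75))
= log10(9 * exp((175 - 100) / 14.75))
= 3.1625

3.1625


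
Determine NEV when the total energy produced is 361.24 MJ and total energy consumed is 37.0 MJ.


NEV = E_out - E_in
= 361.24 - 37.0
= 324.2400 MJ

324.2400 MJ


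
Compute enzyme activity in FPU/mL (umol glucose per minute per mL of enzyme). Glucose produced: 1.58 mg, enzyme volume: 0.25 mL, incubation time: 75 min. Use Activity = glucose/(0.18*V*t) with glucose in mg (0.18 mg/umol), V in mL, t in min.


Activity = glucose_mg / (0.18 mg/umol * V_mL * t_min)
= 1.58 / (0.18 * 0.25 * 75)
= 0.4681 FPU/mL

0.4681 FPU/mL


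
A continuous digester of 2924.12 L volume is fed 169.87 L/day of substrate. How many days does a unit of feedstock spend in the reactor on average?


HRT = V / Q
= 2924.12 / 169.87
= 17.2139 days

17.2139 days


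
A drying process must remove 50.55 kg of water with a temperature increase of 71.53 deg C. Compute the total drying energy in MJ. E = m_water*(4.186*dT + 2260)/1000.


E = m_water * (4.186 * dT + 2260) / 1000
= 50.55 * (4.186 * 71.53 + 2260) / 1000
= 129.3789 MJ

129.3789 MJ


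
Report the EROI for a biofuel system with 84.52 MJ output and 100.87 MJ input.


EROI = E_out / E_in
= 84.52 / 100.87
= 0.8379

0.8379


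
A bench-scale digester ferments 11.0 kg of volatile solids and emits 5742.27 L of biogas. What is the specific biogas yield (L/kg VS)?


Y = V / VS
= 5742.27 / 11.0
= 522.0245 L/kg VS

522.0245 L/kg VS


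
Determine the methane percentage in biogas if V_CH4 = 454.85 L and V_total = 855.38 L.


CH4% = V_CH4 / V_total * 100
= 454.85 / 855.38 * 100
= 53.1752%

53.1752%


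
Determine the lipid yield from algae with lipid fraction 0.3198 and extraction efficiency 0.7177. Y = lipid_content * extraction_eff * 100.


Y = lipid_content * extraction_eff * 100
= 0.3198 * 0.7177 * 100
= 22.9520%

22.9520%


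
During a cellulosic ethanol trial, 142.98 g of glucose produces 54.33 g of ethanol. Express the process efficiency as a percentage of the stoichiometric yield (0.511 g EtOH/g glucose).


Fermentation efficiency = (actual / (0.511 * glucose)) * 100
= (54.33 / (0.511 * 142.98)) * 100
= 74.3607%

74.3607%


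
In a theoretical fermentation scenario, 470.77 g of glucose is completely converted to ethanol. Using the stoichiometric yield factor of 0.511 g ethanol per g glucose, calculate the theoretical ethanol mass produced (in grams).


Theoretical ethanol yield: m_EtOH = 0.511 * m_glucose
m_EtOH = 0.511 * 470.77 = 240.5635 g

240.5635 g


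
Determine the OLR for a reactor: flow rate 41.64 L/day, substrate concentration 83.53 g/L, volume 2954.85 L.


OLR = Q * S / V
= 41.64 * 83.53 / 2954.85
= 1.1771 g/L/day

1.1771 g/L/day


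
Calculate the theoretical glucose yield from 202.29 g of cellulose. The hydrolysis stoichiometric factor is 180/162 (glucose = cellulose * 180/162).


glucose = cellulose * 180/162
= 202.29 * 180/162
= 224.7667 g

224.7667 g


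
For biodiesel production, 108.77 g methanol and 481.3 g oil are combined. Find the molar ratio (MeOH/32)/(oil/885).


Molar ratio = n_MeOH / n_oil = (MeOH/32) / (oil/885) = (MeOH * 885) / (32 * oil)
= (108.77 * 885) / (32 * 481.3)
= 6.2501

6.2501


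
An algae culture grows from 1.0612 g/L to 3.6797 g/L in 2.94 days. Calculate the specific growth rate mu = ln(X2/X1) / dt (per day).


mu = ln(X2/X1) / dt
= ln(3.6797/1.0612) / 2.94
= 0.4229 per day

0.4229 per day


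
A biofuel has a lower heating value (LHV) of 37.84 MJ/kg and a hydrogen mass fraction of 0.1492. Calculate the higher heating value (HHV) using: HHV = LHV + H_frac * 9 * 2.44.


HHV = LHV + H_frac * 9 * 2.44
= 37.84 + 0.1492 * 9 * 2.44
= 41.1164 MJ/kg

41.1164 MJ/kg


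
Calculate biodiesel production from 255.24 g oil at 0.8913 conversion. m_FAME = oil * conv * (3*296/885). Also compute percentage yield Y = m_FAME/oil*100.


m_FAME = oil * conv * (3 * 296 / 885) = oil * conv * (888/885)
= 255.24 * 0.8913 * 888 / 885
= 228.2666 g
Y = m_FAME / oil * 100 = conv * (888/885) * 100
= 0.8913 * 888 / 885 * 100
= 89.43%

228.2666 g FAME; Y = 89.43%


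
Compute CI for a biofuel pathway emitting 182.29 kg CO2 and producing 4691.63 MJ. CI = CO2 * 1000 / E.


CI = CO2 * 1000 / E
= 182.29 * 1000 / 4691.63
= 38.8543 g CO2/MJ

38.8543 g CO2/MJ


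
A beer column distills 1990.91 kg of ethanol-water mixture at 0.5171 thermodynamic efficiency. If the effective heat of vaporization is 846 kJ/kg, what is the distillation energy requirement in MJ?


E = m * 846 / (eta * 1000)
= 1990.91 * 846 / (0.5171 * 1000)
= 3257.2227 MJ

3257.2227 MJ


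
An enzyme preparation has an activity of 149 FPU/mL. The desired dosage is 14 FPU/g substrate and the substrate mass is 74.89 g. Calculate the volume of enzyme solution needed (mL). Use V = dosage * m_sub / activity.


V = dosage * m_sub / activity
V = 14 * 74.89 / 149
V = 7.0366 mL

7.0366 mL


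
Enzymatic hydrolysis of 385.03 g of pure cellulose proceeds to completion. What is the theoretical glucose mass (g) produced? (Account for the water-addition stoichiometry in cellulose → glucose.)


glucose = cellulose * 180/162
= 385.03 * 180/162
= 427.8111 g

427.8111 g


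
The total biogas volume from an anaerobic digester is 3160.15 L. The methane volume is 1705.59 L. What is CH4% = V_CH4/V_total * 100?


CH4% = V_CH4 / V_total * 100
= 1705.59 / 3160.15 * 100
= 53.9718%

53.9718%


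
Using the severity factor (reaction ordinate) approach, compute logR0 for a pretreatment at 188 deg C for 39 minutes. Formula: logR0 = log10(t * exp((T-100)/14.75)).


logR0 = log10(t * exp((T - 100) / 14.75))
= log10(39 * exp((188 - 100) / 14.75))
= 4.1821

4.1821


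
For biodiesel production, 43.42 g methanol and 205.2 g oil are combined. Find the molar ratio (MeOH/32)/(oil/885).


Molar ratio = n_MeOH / n_oil = (MeOH/32) / (oil/885) = (MeOH * 885) / (32 * oil)
= (43.42 * 885) / (32 * 205.2)
= 5.8520

5.8520


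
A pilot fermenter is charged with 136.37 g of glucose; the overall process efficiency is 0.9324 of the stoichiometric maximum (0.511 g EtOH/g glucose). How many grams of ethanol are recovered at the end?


Actual ethanol: m = 0.511 * 136.37 * 0.9324
m = 64.9744 g

64.9744 g


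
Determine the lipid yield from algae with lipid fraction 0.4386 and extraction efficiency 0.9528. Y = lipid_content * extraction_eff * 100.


Y = lipid_content * extraction_eff * 100
= 0.4386 * 0.9528 * 100
= 41.7898%

41.7898%


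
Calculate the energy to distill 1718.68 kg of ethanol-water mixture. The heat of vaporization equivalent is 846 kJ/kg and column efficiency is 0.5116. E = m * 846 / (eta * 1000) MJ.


E = m * 846 / (eta * 1000)
= 1718.68 * 846 / (0.5116 * 1000)
= 2842.0705 MJ

2842.0705 MJ


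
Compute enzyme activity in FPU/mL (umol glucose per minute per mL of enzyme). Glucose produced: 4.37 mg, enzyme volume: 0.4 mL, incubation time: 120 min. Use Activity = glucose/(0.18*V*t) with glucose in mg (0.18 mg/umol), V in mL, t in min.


Activity = glucose_mg / (0.18 mg/umol * V_mL * t_min)
= 4.37 / (0.18 * 0.4 * 120)
= 0.5058 FPU/mL

0.5058 FPU/mL


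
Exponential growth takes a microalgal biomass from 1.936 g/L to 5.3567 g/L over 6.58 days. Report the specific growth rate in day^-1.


mu = ln(X2/X1) / dt
= ln(5.3567/1.936) / 6.58
= 0.1547 per day

0.1547 per day


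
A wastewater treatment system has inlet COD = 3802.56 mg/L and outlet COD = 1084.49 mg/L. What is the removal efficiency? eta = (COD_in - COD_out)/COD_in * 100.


eta = (COD_in - COD_out) / COD_in * 100
= (3802.56 - 1084.49) / 3802.56 * 100
= 71.4800%

71.4800%


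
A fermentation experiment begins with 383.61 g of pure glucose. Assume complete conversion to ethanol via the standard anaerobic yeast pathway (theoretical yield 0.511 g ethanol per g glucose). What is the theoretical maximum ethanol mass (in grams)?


Theoretical ethanol yield: m_EtOH = 0.511 * m_glucose
m_EtOH = 0.511 * 383.61 = 196.0247 g

196.0247 g


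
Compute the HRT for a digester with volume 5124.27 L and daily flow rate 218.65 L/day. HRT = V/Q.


HRT = V / Q
= 5124.27 / 218.65
= 23.4359 days

23.4359 days


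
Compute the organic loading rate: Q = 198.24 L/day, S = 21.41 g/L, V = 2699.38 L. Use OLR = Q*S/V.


OLR = Q * S / V
= 198.24 * 21.41 / 2699.38
= 1.5723 g/L/day

1.5723 g/L/day


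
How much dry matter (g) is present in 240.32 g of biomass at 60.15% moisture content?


Wd = Ww * (1 - MC/100)
= 240.32 * (1 - 60.15/100)
= 95.7675 g

95.7675 g


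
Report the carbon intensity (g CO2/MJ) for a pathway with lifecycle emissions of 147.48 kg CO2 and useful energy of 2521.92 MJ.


CI = CO2 * 1000 / E
= 147.48 * 1000 / 2521.92
= 58.4793 g CO2/MJ

58.4793 g CO2/MJ


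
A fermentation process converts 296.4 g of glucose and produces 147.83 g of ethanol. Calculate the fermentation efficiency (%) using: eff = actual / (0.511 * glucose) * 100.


Fermentation efficiency = (actual / (0.511 * glucose)) * 100
= (147.83 / (0.511 * 296.4)) * 100
= 97.6031%

97.6031%


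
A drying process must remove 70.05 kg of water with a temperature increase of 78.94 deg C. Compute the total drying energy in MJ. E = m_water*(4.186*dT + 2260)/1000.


E = m_water * (4.186 * dT + 2260) / 1000
= 70.05 * (4.186 * 78.94 + 2260) / 1000
= 181.4605 MJ

181.4605 MJ


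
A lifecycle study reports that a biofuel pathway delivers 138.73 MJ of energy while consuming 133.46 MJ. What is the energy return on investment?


EROI = E_out / E_in
= 138.73 / 133.46
= 1.0395

1.0395


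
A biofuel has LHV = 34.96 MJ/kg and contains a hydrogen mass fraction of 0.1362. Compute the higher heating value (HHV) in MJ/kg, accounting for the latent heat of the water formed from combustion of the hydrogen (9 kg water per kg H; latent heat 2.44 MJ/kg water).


HHV = LHV + H_frac * 9 * 2.44
= 34.96 + 0.1362 * 9 * 2.44
= 37.9510 MJ/kg

37.9510 MJ/kg


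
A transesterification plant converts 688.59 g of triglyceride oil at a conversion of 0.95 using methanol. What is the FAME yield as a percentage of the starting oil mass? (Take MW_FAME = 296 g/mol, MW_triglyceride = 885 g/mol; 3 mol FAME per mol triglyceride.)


m_FAME = oil * conv * (3 * 296 / 885) = oil * conv * (888/885)
= 688.59 * 0.95 * 888 / 885
= 656.3780 g
Y = m_FAME / oil * 100 = conv * (888/885) * 100
= 0.95 * 888 / 885 * 100
= 95.32%

95.32%


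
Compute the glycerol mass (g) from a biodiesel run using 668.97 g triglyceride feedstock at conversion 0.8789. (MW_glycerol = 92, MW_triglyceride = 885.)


glycerol = oil * conv * (92/885)
= 668.97 * 0.8789 * 92 / 885
= 61.1210 g

61.1210 g


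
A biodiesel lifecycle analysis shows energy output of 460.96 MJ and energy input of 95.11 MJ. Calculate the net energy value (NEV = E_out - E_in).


NEV = E_out - E_in
= 460.96 - 95.11
= 365.8500 MJ

365.8500 MJ


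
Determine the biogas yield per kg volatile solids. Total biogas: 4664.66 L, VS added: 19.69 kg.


Y = V / VS
= 4664.66 / 19.69
= 236.9050 L/kg VS

236.9050 L/kg VS


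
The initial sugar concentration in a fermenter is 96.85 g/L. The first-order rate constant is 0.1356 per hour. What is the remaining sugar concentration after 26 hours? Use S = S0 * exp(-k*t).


S = S0 * exp(-k * t)
S = 96.85 * exp(-0.1356 * 26)
S = 2.8507 g/L

2.8507 g/L


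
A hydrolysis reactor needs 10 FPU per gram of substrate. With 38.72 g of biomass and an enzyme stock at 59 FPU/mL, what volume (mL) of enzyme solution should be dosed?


V = dosage * m_sub / activity
V = 10 * 38.72 / 59
V = 6.5627 mL

6.5627 mL


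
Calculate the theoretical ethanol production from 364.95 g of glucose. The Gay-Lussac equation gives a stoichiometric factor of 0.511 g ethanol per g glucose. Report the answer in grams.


Theoretical ethanol yield: m_EtOH = 0.511 * m_glucose
m_EtOH = 0.511 * 364.95 = 186.4895 g

186.4895 g


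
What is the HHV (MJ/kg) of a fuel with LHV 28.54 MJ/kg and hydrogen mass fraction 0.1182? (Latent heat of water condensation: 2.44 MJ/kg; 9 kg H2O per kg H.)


HHV = LHV + H_frac * 9 * 2.44
= 28.54 + 0.1182 * 9 * 2.44
= 31.1357 MJ/kg

31.1357 MJ/kg


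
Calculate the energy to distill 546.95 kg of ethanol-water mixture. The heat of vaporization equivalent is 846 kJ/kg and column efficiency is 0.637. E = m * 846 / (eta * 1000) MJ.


E = m * 846 / (eta * 1000)
= 546.95 * 846 / (0.637 * 1000)
= 726.4046 MJ

726.4046 MJ


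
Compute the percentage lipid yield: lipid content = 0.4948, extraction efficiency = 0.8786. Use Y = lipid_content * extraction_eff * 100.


Y = lipid_content * extraction_eff * 100
= 0.4948 * 0.8786 * 100
= 43.4731%

43.4731%


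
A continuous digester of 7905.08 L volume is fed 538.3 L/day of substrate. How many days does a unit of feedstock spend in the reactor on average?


HRT = V / Q
= 7905.08 / 538.3
= 14.6853 days

14.6853 days


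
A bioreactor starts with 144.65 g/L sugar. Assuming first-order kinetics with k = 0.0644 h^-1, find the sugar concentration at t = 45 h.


S = S0 * exp(-k * t)
S = 144.65 * exp(-0.0644 * 45)
S = 7.9750 g/L

7.9750 g/L


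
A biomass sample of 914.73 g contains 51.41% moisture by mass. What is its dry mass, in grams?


Wd = Ww * (1 - MC/100)
= 914.73 * (1 - 51.41/100)
= 444.4673 g

444.4673 g


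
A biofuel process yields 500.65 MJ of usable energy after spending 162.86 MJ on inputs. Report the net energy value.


NEV = E_out - E_in
= 500.65 - 162.86
= 337.7900 MJ

337.7900 MJ


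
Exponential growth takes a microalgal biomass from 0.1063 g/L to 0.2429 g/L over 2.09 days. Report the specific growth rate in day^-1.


mu = ln(X2/X1) / dt
= ln(0.2429/0.1063) / 2.09
= 0.3954 per day

0.3954 per day


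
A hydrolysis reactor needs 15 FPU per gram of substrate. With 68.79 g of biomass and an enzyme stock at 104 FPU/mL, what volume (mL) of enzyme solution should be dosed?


V = dosage * m_sub / activity
V = 15 * 68.79 / 104
V = 9.9216 mL

9.9216 mL


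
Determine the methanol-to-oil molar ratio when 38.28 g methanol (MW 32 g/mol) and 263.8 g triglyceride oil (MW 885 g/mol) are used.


Molar ratio = n_MeOH / n_oil = (MeOH/32) / (oil/885) = (MeOH * 885) / (32 * oil)
= (38.28 * 885) / (32 * 263.8)
= 4.0132

4.0132


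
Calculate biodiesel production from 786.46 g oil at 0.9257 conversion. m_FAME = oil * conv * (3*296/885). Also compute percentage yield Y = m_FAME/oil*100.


m_FAME = oil * conv * (3 * 296 / 885) = oil * conv * (888/885)
= 786.46 * 0.9257 * 888 / 885
= 730.4939 g
Y = m_FAME / oil * 100 = conv * (888/885) * 100
= 0.9257 * 888 / 885 * 100
= 92.88%

730.4939 g FAME; Y = 92.88%


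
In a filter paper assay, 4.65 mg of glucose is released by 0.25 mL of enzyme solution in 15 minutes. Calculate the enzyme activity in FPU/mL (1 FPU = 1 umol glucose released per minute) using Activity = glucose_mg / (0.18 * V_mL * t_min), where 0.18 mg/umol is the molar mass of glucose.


Activity = glucose_mg / (0.18 mg/umol * V_mL * t_min)
= 4.65 / (0.18 * 0.25 * 15)
= 6.8889 FPU/mL

6.8889 FPU/mL


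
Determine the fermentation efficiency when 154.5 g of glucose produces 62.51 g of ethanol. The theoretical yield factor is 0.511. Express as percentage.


Fermentation efficiency = (actual / (0.511 * glucose)) * 100
= (62.51 / (0.511 * 154.5)) * 100
= 79.1772%

79.1772%


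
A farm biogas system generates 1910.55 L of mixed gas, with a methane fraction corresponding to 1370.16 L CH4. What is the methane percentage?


CH4% = V_CH4 / V_total * 100
= 1370.16 / 1910.55 * 100
= 71.7155%

71.7155%


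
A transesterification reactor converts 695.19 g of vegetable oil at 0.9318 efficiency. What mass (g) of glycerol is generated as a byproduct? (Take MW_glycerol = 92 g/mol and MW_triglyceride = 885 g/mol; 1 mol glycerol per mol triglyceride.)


glycerol = oil * conv * (92/885)
= 695.19 * 0.9318 * 92 / 885
= 67.3396 g

67.3396 g


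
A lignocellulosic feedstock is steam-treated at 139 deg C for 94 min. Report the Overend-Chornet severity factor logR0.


logR0 = log10(t * exp((T - 100) / 14.75))
= log10(94 * exp((139 - 100) / 14.75))
= 3.1214

3.1214


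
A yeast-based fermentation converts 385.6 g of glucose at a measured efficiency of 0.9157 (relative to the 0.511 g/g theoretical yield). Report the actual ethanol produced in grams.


Actual ethanol: m = 0.511 * 385.6 * 0.9157
m = 180.4310 g

180.4310 g


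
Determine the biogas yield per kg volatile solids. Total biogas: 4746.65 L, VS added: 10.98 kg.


Y = V / VS
= 4746.65 / 10.98
= 432.2996 L/kg VS

432.2996 L/kg VS


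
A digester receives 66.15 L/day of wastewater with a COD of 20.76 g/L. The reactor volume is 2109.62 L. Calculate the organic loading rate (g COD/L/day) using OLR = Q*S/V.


OLR = Q * S / V
= 66.15 * 20.76 / 2109.62
= 0.6510 g/L/day

0.6510 g/L/day


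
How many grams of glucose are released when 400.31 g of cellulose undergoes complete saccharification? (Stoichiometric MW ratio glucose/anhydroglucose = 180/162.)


glucose = cellulose * 180/162
= 400.31 * 180/162
= 444.7889 g

444.7889 g


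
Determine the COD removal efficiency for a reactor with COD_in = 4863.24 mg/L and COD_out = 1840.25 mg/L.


eta = (COD_in - COD_out) / COD_in * 100
= (4863.24 - 1840.25) / 4863.24 * 100
= 62.1600%

62.1600%


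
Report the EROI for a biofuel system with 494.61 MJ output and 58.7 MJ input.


EROI = E_out / E_in
= 494.61 / 58.7
= 8.4261

8.4261


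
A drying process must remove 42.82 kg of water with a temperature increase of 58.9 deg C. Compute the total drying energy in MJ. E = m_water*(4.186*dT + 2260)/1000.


E = m_water * (4.186 * dT + 2260) / 1000
= 42.82 * (4.186 * 58.9 + 2260) / 1000
= 107.3307 MJ

107.3307 MJ


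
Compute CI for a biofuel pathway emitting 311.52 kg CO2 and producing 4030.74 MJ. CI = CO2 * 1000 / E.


CI = CO2 * 1000 / E
= 311.52 * 1000 / 4030.74
= 77.2861 g CO2/MJ

77.2861 g CO2/MJ


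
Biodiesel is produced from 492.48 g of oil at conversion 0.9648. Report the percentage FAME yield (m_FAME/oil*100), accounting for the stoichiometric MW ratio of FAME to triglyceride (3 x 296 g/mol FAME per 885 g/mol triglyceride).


m_FAME = oil * conv * (3 * 296 / 885) = oil * conv * (888/885)
= 492.48 * 0.9648 * 888 / 885
= 476.7554 g
Y = m_FAME / oil * 100 = conv * (888/885) * 100
= 0.9648 * 888 / 885 * 100
= 96.81%

96.81%


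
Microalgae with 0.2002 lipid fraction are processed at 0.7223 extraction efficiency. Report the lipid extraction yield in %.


Y = lipid_content * extraction_eff * 100
= 0.2002 * 0.7223 * 100
= 14.4604%

14.4604%


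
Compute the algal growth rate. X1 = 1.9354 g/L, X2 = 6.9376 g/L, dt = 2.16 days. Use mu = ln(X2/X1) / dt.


mu = ln(X2/X1) / dt
= ln(6.9376/1.9354) / 2.16
= 0.5910 per day

0.5910 per day


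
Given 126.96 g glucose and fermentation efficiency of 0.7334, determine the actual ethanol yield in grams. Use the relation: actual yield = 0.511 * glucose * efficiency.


Actual ethanol: m = 0.511 * 126.96 * 0.7334
m = 47.5805 g

47.5805 g


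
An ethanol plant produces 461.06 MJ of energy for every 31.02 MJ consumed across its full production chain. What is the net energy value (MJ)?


NEV = E_out - E_in
= 461.06 - 31.02
= 430.0400 MJ

430.0400 MJ


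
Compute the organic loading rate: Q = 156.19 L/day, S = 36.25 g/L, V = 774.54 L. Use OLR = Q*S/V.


OLR = Q * S / V
= 156.19 * 36.25 / 774.54
= 7.3100 g/L/day

7.3100 g/L/day


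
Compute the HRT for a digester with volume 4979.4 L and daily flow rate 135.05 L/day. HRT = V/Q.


HRT = V / Q
= 4979.4 / 135.05
= 36.8708 days

36.8708 days


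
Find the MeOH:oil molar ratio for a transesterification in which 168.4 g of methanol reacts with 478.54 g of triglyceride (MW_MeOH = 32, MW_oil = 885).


Molar ratio = n_MeOH / n_oil = (MeOH/32) / (oil/885) = (MeOH * 885) / (32 * oil)
= (168.4 * 885) / (32 * 478.54)
= 9.7323

9.7323


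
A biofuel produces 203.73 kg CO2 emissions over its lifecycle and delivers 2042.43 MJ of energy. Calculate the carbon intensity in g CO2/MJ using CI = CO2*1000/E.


CI = CO2 * 1000 / E
= 203.73 * 1000 / 2042.43
= 99.7488 g CO2/MJ

99.7488 g CO2/MJ


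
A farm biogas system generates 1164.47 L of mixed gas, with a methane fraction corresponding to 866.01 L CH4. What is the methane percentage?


CH4% = V_CH4 / V_total * 100
= 866.01 / 1164.47 * 100
= 74.3695%

74.3695%


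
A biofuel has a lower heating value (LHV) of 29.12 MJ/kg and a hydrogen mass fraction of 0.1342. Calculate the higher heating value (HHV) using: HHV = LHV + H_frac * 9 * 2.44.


HHV = LHV + H_frac * 9 * 2.44
= 29.12 + 0.1342 * 9 * 2.44
= 32.0670 MJ/kg

32.0670 MJ/kg


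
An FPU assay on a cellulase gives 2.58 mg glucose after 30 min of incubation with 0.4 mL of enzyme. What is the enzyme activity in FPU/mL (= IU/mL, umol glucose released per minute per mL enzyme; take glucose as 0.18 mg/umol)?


Activity = glucose_mg / (0.18 mg/umol * V_mL * t_min)
= 2.58 / (0.18 * 0.4 * 30)
= 1.1944 FPU/mL

1.1944 FPU/mL


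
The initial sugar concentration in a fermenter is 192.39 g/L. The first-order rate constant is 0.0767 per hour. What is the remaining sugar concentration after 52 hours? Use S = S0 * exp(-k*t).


S = S0 * exp(-k * t)
S = 192.39 * exp(-0.0767 * 52)
S = 3.5649 g/L

3.5649 g/L


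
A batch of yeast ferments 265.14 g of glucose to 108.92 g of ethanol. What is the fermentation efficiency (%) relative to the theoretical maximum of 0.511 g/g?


Fermentation efficiency = (actual / (0.511 * glucose)) * 100
= (108.92 / (0.511 * 265.14)) * 100
= 80.3917%

80.3917%


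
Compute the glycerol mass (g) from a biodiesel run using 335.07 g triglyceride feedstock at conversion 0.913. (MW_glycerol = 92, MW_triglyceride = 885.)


glycerol = oil * conv * (92/885)
= 335.07 * 0.913 * 92 / 885
= 31.8017 g

31.8017 g


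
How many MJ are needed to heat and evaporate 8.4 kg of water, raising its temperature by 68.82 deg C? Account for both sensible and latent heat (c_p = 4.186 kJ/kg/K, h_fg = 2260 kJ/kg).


E = m_water * (4.186 * dT + 2260) / 1000
= 8.4 * (4.186 * 68.82 + 2260) / 1000
= 21.4039 MJ

21.4039 MJ


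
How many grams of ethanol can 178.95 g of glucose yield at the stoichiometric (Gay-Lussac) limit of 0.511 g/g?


Theoretical ethanol yield: m_EtOH = 0.511 * m_glucose
m_EtOH = 0.511 * 178.95 = 91.4434 g

91.4434 g


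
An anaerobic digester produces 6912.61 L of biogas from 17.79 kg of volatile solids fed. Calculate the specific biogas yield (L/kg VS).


Y = V / VS
= 6912.61 / 17.79
= 388.5672 L/kg VS

388.5672 L/kg VS


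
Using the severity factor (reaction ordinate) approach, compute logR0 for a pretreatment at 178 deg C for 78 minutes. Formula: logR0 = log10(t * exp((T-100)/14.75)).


logR0 = log10(t * exp((T - 100) / 14.75))
= log10(78 * exp((178 - 100) / 14.75))
= 4.1887

4.1887


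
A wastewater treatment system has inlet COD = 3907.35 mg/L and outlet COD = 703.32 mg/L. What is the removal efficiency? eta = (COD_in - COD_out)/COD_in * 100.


eta = (COD_in - COD_out) / COD_in * 100
= (3907.35 - 703.32) / 3907.35 * 100
= 82.0001%

82.0001%


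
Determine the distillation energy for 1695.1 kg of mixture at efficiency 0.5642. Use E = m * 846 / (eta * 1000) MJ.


E = m * 846 / (eta * 1000)
= 1695.1 * 846 / (0.5642 * 1000)
= 2541.7487 MJ

2541.7487 MJ


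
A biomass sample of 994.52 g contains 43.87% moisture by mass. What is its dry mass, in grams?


Wd = Ww * (1 - MC/100)
= 994.52 * (1 - 43.87/100)
= 558.2241 g

558.2241 g


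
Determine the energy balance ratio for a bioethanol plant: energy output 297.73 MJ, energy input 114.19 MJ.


EROI = E_out / E_in
= 297.73 / 114.19
= 2.6073

2.6073


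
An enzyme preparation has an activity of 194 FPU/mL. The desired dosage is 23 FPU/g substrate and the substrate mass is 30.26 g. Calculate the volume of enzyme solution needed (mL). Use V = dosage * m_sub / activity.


V = dosage * m_sub / activity
V = 23 * 30.26 / 194
V = 3.5875 mL

3.5875 mL


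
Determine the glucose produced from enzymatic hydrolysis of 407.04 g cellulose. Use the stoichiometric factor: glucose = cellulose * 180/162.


glucose = cellulose * 180/162
= 407.04 * 180/162
= 452.2667 g

452.2667 g


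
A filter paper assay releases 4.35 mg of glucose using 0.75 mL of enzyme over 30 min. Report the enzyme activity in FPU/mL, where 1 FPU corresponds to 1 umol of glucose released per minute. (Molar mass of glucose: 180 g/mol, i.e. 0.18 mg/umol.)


Activity = glucose_mg / (0.18 mg/umol * V_mL * t_min)
= 4.35 / (0.18 * 0.75 * 30)
= 1.0741 FPU/mL

1.0741 FPU/mL


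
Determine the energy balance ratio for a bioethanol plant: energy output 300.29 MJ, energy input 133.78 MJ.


EROI = E_out / E_in
= 300.29 / 133.78
= 2.2447

2.2447


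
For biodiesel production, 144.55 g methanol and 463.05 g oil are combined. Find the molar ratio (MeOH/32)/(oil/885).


Molar ratio = n_MeOH / n_oil = (MeOH/32) / (oil/885) = (MeOH * 885) / (32 * oil)
= (144.55 * 885) / (32 * 463.05)
= 8.6334

8.6334


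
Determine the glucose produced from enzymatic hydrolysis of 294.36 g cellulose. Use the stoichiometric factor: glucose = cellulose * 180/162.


glucose = cellulose * 180/162
= 294.36 * 180/162
= 327.0667 g

327.0667 g


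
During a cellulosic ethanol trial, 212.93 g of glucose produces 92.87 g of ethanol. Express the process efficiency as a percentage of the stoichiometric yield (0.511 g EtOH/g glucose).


Fermentation efficiency = (actual / (0.511 * glucose)) * 100
= (92.87 / (0.511 * 212.93)) * 100
= 85.3528%

85.3528%


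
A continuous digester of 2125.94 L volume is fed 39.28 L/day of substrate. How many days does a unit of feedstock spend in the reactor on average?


HRT = V / Q
= 2125.94 / 39.28
= 54.1227 days

54.1227 days


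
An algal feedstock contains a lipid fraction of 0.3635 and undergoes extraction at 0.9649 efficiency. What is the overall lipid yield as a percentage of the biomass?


Y = lipid_content * extraction_eff * 100
= 0.3635 * 0.9649 * 100
= 35.0741%

35.0741%


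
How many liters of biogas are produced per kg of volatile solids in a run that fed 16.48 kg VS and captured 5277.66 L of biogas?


Y = V / VS
= 5277.66 / 16.48
= 320.2464 L/kg VS

320.2464 L/kg VS


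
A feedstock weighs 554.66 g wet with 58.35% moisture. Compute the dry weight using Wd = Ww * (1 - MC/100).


Wd = Ww * (1 - MC/100)
= 554.66 * (1 - 58.35/100)
= 231.0159 g

231.0159 g


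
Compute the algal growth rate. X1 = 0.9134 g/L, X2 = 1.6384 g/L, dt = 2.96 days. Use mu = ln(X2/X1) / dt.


mu = ln(X2/X1) / dt
= ln(1.6384/0.9134) / 2.96
= 0.1974 per day

0.1974 per day


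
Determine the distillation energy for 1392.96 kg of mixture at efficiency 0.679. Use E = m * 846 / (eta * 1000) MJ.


E = m * 846 / (eta * 1000)
= 1392.96 * 846 / (0.679 * 1000)
= 1735.5584 MJ

1735.5584 MJ


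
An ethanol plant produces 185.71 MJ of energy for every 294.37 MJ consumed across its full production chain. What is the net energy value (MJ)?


NEV = E_out - E_in
= 185.71 - 294.37
= -108.6600 MJ

-108.6600 MJ


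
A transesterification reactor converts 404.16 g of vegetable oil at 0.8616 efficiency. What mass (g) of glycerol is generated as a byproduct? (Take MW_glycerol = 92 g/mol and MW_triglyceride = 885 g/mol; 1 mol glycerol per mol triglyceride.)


glycerol = oil * conv * (92/885)
= 404.16 * 0.8616 * 92 / 885
= 36.1996 g

36.1996 g


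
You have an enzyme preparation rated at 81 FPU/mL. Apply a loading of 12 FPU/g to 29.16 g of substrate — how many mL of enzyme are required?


V = dosage * m_sub / activity
V = 12 * 29.16 / 81
V = 4.3200 mL

4.3200 mL


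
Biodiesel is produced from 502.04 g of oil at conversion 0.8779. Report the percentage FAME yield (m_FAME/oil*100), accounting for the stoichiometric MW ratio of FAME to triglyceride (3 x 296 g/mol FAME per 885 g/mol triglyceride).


m_FAME = oil * conv * (3 * 296 / 885) = oil * conv * (888/885)
= 502.04 * 0.8779 * 888 / 885
= 442.2350 g
Y = m_FAME / oil * 100 = conv * (888/885) * 100
= 0.8779 * 888 / 885 * 100
= 88.09%

88.09%


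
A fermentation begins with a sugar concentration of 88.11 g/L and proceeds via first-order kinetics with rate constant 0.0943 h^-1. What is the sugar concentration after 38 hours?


S = S0 * exp(-k * t)
S = 88.11 * exp(-0.0943 * 38)
S = 2.4478 g/L

2.4478 g/L


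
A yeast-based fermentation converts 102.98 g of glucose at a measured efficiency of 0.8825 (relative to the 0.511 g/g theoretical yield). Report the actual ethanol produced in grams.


Actual ethanol: m = 0.511 * 102.98 * 0.8825
m = 46.4396 g

46.4396 g


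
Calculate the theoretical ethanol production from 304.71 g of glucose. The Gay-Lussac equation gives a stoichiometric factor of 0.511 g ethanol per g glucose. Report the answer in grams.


Theoretical ethanol yield: m_EtOH = 0.511 * m_glucose
m_EtOH = 0.511 * 304.71 = 155.7068 g

155.7068 g


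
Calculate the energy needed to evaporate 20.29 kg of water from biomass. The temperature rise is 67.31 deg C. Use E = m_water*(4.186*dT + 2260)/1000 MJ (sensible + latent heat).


E = m_water * (4.186 * dT + 2260) / 1000
= 20.29 * (4.186 * 67.31 + 2260) / 1000
= 51.5723 MJ

51.5723 MJ


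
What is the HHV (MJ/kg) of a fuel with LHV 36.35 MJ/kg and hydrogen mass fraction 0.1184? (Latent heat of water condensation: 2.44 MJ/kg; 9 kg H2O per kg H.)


HHV = LHV + H_frac * 9 * 2.44
= 36.35 + 0.1184 * 9 * 2.44
= 38.9501 MJ/kg

38.9501 MJ/kg


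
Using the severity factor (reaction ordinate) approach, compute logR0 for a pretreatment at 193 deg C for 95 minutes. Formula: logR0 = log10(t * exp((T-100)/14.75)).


logR0 = log10(t * exp((T - 100) / 14.75))
= log10(95 * exp((193 - 100) / 14.75))
= 4.7160

4.7160


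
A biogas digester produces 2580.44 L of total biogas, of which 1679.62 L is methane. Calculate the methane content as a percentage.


CH4% = V_CH4 / V_total * 100
= 1679.62 / 2580.44 * 100
= 65.0904%

65.0904%


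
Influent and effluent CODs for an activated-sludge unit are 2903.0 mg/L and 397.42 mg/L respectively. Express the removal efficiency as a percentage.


eta = (COD_in - COD_out) / COD_in * 100
= (2903.0 - 397.42) / 2903.0 * 100
= 86.3100%

86.3100%


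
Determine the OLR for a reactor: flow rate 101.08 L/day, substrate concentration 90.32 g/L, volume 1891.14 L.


OLR = Q * S / V
= 101.08 * 90.32 / 1891.14
= 4.8275 g/L/day

4.8275 g/L/day


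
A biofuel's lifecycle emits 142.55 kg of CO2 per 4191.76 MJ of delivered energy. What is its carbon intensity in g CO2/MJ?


CI = CO2 * 1000 / E
= 142.55 * 1000 / 4191.76
= 34.0072 g CO2/MJ

34.0072 g CO2/MJ


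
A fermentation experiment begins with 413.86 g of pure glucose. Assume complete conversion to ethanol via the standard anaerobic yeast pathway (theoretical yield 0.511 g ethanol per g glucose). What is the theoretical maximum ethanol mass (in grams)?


Theoretical ethanol yield: m_EtOH = 0.511 * m_glucose
m_EtOH = 0.511 * 413.86 = 211.4825 g

211.4825 g


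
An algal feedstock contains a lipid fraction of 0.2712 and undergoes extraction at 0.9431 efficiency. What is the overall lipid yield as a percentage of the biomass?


Y = lipid_content * extraction_eff * 100
= 0.2712 * 0.9431 * 100
= 25.5769%

25.5769%


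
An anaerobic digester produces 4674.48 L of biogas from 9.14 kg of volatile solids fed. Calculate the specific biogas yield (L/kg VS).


Y = V / VS
= 4674.48 / 9.14
= 511.4311 L/kg VS

511.4311 L/kg VS


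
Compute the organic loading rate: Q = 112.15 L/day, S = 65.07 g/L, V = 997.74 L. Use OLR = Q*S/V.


OLR = Q * S / V
= 112.15 * 65.07 / 997.74
= 7.3141 g/L/day

7.3141 g/L/day


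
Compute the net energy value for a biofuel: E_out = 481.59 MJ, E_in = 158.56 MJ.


NEV = E_out - E_in
= 481.59 - 158.56
= 323.0300 MJ

323.0300 MJ


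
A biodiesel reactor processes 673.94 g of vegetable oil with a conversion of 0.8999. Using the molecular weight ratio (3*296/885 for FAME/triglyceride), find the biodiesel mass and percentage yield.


m_FAME = oil * conv * (3 * 296 / 885) = oil * conv * (888/885)
= 673.94 * 0.8999 * 888 / 885
= 608.5345 g
Y = m_FAME / oil * 100 = conv * (888/885) * 100
= 0.8999 * 888 / 885 * 100
= 90.30%

608.5345 g FAME; Y = 90.30%


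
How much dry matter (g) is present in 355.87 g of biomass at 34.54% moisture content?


Wd = Ww * (1 - MC/100)
= 355.87 * (1 - 34.54/100)
= 232.9525 g

232.9525 g


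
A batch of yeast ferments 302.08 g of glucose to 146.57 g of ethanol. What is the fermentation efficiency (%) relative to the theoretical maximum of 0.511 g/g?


Fermentation efficiency = (actual / (0.511 * glucose)) * 100
= (146.57 / (0.511 * 302.08)) * 100
= 94.9516%

94.9516%


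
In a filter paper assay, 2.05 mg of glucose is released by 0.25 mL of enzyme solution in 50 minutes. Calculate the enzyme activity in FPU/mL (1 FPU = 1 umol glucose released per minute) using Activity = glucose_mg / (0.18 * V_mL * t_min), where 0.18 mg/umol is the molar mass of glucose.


Activity = glucose_mg / (0.18 mg/umol * V_mL * t_min)
= 2.05 / (0.18 * 0.25 * 50)
= 0.9111 FPU/mL

0.9111 FPU/mL


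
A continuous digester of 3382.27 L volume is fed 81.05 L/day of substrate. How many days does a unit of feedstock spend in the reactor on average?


HRT = V / Q
= 3382.27 / 81.05
= 41.7307 days

41.7307 days


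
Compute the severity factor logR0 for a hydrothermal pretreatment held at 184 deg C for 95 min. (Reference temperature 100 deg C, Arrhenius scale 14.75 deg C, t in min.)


logR0 = log10(t * exp((T - 100) / 14.75))
= log10(95 * exp((184 - 100) / 14.75))
= 4.4510

4.4510


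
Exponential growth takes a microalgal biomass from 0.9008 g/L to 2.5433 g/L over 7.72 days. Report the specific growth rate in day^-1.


mu = ln(X2/X1) / dt
= ln(2.5433/0.9008) / 7.72
= 0.1344 per day

0.1344 per day


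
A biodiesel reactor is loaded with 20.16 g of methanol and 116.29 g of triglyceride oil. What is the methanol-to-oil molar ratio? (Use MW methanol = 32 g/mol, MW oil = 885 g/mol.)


Molar ratio = n_MeOH / n_oil = (MeOH/32) / (oil/885) = (MeOH * 885) / (32 * oil)
= (20.16 * 885) / (32 * 116.29)
= 4.7945

4.7945


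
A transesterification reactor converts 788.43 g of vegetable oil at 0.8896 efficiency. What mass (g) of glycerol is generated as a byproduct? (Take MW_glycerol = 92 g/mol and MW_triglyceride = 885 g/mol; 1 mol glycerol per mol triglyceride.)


glycerol = oil * conv * (92/885)
= 788.43 * 0.8896 * 92 / 885
= 72.9126 g

72.9126 g


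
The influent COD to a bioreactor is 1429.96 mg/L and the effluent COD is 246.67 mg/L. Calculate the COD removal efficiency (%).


eta = (COD_in - COD_out) / COD_in * 100
= (1429.96 - 246.67) / 1429.96 * 100
= 82.7499%

82.7499%


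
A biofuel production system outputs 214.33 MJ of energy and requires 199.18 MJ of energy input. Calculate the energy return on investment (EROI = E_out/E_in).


EROI = E_out / E_in
= 214.33 / 199.18
= 1.0761

1.0761


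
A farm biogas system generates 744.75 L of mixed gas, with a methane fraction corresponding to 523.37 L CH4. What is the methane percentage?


CH4% = V_CH4 / V_total * 100
= 523.37 / 744.75 * 100
= 70.2746%

70.2746%


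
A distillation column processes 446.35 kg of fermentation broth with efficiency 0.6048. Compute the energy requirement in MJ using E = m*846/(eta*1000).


E = m * 846 / (eta * 1000)
= 446.35 * 846 / (0.6048 * 1000)
= 624.3586 MJ

624.3586 MJ


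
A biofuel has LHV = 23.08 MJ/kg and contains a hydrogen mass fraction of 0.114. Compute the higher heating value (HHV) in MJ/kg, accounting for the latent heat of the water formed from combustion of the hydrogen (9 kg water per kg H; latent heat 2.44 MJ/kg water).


HHV = LHV + H_frac * 9 * 2.44
= 23.08 + 0.114 * 9 * 2.44
= 25.5834 MJ/kg

25.5834 MJ/kg


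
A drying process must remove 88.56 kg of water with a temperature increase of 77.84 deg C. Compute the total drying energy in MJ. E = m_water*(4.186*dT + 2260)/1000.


E = m_water * (4.186 * dT + 2260) / 1000
= 88.56 * (4.186 * 77.84 + 2260) / 1000
= 229.0018 MJ

229.0018 MJ


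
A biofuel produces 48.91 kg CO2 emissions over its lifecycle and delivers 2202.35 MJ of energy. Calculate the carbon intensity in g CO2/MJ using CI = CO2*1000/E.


CI = CO2 * 1000 / E
= 48.91 * 1000 / 2202.35
= 22.2081 g CO2/MJ

22.2081 g CO2/MJ


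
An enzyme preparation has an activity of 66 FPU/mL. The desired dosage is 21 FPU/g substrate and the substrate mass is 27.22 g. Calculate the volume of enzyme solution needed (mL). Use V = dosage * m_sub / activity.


V = dosage * m_sub / activity
V = 21 * 27.22 / 66
V = 8.6609 mL

8.6609 mL


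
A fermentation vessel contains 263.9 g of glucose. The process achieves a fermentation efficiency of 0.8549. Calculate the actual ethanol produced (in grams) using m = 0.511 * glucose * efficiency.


Actual ethanol: m = 0.511 * 263.9 * 0.8549
m = 115.2857 g

115.2857 g


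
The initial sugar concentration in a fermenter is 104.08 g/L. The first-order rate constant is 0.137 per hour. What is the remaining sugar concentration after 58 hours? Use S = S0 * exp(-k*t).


S = S0 * exp(-k * t)
S = 104.08 * exp(-0.137 * 58)
S = 0.0369 g/L

0.0369 g/L


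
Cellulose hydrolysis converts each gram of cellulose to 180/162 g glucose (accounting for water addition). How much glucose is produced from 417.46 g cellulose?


glucose = cellulose * 180/162
= 417.46 * 180/162
= 463.8444 g

463.8444 g


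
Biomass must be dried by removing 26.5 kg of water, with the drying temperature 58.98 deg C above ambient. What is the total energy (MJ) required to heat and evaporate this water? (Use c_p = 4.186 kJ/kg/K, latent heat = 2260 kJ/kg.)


E = m_water * (4.186 * dT + 2260) / 1000
= 26.5 * (4.186 * 58.98 + 2260) / 1000
= 66.4326 MJ

66.4326 MJ


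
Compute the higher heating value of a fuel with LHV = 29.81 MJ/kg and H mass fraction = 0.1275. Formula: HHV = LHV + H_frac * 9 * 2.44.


HHV = LHV + H_frac * 9 * 2.44
= 29.81 + 0.1275 * 9 * 2.44
= 32.6099 MJ/kg

32.6099 MJ/kg


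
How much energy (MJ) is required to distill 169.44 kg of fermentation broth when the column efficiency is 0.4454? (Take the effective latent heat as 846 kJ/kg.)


E = m * 846 / (eta * 1000)
= 169.44 * 846 / (0.4454 * 1000)
= 321.8371 MJ

321.8371 MJ


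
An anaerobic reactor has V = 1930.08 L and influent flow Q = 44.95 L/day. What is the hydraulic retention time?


HRT = V / Q
= 1930.08 / 44.95
= 42.9384 days

42.9384 days


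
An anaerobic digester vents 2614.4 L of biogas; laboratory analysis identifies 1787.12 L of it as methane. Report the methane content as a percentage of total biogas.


CH4% = V_CH4 / V_total * 100
= 1787.12 / 2614.4 * 100
= 68.3568%

68.3568%


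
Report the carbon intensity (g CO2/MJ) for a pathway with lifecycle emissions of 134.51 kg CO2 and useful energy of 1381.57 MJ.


CI = CO2 * 1000 / E
= 134.51 * 1000 / 1381.57
= 97.3602 g CO2/MJ

97.3602 g CO2/MJ


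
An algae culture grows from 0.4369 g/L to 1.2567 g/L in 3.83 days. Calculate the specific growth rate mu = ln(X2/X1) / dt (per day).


mu = ln(X2/X1) / dt
= ln(1.2567/0.4369) / 3.83
= 0.2759 per day

0.2759 per day
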